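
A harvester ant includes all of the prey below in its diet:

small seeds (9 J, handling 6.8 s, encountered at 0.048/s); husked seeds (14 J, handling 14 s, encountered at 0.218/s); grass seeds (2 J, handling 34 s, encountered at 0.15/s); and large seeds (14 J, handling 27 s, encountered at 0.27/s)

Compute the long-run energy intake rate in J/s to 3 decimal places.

0.451 J/s

Energy encountered per unit search time: 0.048×9 + 0.218×14 + 0.15×2 + 0.27×14 = 7.564 J/s.
Handling time per unit search time: 0.048×6.8 + 0.218×14 + 0.15×34 + 0.27×27 = 15.77.
Rate = 7.564/(1 + 15.77) = 0.4511 J/s.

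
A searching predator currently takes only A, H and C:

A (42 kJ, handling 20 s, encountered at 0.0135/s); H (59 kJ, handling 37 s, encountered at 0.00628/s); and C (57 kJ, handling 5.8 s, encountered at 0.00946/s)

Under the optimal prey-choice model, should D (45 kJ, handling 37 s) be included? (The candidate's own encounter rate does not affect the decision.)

Intake rate on the current diet: R = (0.0135×42 + 0.00628×59 + 0.00946×57) / (1 + 0.0135×20 + 0.00628×37 + 0.00946×5.8) = 1.477/1.557 = 0.9483 kJ/s.
D: E/h = 45/37 = 1.216 kJ/s.
Since 1.216 > R, including D increases the long-run rate.

Yes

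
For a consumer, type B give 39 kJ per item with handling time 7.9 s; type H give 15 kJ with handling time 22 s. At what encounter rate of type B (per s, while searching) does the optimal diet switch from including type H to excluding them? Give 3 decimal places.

At the threshold, the rate on type B alone equals the profitability of type H: λ·39/(1 + λ·7.9) = 15/22 = 0.6818.
Rearranging, λ(39 − 0.6818×7.9) = 0.6818, so λ = 0.6818/33.61 = 0.02028 per s.

0.020 per s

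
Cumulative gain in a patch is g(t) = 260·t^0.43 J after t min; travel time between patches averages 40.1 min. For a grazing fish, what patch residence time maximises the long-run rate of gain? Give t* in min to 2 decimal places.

30.25 min

By the marginal value theorem, leave when the instantaneous gain rate g'(t) equals the habitat-wide average g(t)/(T + t).
g'(t) = 0.43·260·t^-0.57. Setting 0.43·260·t^-0.57 = 260·t^0.43/(40.1+t) gives 0.43(40.1+t) = t, so 0.57·t = 0.43×40.1.
t* = 0.43×40.1/0.57 = 30.25 min.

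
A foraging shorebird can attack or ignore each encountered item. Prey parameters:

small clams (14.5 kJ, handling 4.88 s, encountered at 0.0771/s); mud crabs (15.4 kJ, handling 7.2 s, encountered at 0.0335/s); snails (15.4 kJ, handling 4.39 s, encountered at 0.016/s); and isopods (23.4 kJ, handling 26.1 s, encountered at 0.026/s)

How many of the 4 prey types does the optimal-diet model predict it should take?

E/h in descending order: snails 3.51, small clams 2.97, mud crabs 2.14, isopods 0.897 kJ/s. The optimal diet is the largest prefix of this list for which every included type satisfies E_i/h_i > R on the types above it.
Rate on top 1: 0.2302. small clams: 2.97 > 0.2302 → include.
Rate on top 2: 0.9432. mud crabs: 2.14 > 0.9432 → include.
Rate on top 3: 1.114. isopods: 0.897 < 1.114 → exclude; stop.
Optimal diet: snails, small clams, mud crabs — 3 of 4 types.

3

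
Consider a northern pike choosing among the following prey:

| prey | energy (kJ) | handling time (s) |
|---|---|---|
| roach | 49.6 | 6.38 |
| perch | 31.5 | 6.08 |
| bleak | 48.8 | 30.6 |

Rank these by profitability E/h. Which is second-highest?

Profitability E/h (kJ/s): roach = 49.6/6.38 = 7.77, perch = 31.5/6.08 = 5.18, bleak = 48.8/30.6 = 1.59.
Ranked: roach > perch > bleak.

perch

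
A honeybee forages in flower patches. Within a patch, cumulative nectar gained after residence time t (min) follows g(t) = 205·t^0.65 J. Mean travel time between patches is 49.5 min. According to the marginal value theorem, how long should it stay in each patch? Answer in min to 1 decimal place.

91.9 min

Maximise g(t)/(T+t): set derivative to zero → g'(t)(T+t) = g(t).
g'(t) = 0.65·205·t^-0.35. Setting 0.65·205·t^-0.35 = 205·t^0.65/(49.5+t) gives 0.65(49.5+t) = t, so 0.35·t = 0.65×49.5.
t* = 0.65×49.5/0.35 = 91.93 min.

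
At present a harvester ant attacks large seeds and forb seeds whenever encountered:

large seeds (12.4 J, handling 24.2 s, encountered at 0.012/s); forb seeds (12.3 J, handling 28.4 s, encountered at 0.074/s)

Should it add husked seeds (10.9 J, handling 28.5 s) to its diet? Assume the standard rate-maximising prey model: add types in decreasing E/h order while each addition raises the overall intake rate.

On large seeds and forb seeds alone, R = ΣλE/(1+Σλh) = 1.059/3.392 = 0.3122 J/s.
husked seeds: E/h = 10.9/28.5 = 0.3825 J/s.
Since 0.3825 > R, including husked seeds increases the long-run rate.

Yes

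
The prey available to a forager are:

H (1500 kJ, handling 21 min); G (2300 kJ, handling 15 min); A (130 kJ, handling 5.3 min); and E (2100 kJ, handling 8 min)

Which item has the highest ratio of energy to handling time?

In descending order of E/h:
E: 2100/8 = 262 kJ/min
G: 2300/15 = 153 kJ/min
H: 1500/21 = 71.4 kJ/min
A: 130/5.3 = 24.5 kJ/min

E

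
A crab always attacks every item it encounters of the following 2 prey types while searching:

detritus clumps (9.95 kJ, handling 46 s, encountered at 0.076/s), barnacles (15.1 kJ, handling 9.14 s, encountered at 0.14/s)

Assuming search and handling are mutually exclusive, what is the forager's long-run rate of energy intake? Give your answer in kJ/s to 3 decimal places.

0.497 kJ/s

R = Σλ_iE_i / (1 + Σλ_ih_i)
Numerator: 0.076×9.95 + 0.14×15.1 = 2.87
Denominator: 1 + 0.076×46 + 0.14×9.14 = 5.776
R = 2.87/5.776 = 0.497 kJ/s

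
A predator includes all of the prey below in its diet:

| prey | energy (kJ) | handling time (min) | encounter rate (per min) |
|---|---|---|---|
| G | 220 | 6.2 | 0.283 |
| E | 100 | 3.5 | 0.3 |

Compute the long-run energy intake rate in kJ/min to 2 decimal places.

Energy encountered per unit search time: 0.283×220 + 0.3×100 = 92.26 kJ/min.
Handling time per unit search time: 0.283×6.2 + 0.3×3.5 = 2.805.
Rate = 92.26/(1 + 2.805) = 24.25 kJ/min.

24.25 kJ/min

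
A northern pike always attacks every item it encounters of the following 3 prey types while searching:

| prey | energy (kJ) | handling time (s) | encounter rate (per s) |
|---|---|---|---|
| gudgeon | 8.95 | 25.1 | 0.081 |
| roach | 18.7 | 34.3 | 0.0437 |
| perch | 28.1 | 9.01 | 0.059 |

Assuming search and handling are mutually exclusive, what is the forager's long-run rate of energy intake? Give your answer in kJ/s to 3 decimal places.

0.632 kJ/s

R = Σλ_iE_i / (1 + Σλ_ih_i)
Numerator: 0.081×8.95 + 0.0437×18.7 + 0.059×28.1 = 3.2
Denominator: 1 + 0.081×25.1 + 0.0437×34.3 + 0.059×9.01 = 5.064
R = 3.2/5.064 = 0.632 kJ/s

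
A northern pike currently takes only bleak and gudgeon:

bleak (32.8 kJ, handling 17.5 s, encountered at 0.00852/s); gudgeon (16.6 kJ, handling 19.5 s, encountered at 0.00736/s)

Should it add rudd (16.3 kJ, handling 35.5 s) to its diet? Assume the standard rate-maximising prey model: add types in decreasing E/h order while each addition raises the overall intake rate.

Intake rate on the current diet: R = (0.00852×32.8 + 0.00736×16.6) / (1 + 0.00852×17.5 + 0.00736×19.5) = 0.4016/1.293 = 0.3107 kJ/s.
Profitability of rudd: 16.3/35.5 = 0.4592 kJ/s.
0.4592 > 0.3107, so adding rudd raises the average — include it.

Yes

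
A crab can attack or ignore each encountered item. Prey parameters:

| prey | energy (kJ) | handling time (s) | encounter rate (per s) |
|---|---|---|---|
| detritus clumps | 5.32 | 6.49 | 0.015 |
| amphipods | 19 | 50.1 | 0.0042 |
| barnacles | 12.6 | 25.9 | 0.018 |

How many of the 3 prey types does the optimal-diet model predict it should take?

E/h in descending order: detritus clumps 0.82, barnacles 0.486, amphipods 0.379 kJ/s. The optimal diet is the largest prefix of this list for which every included type satisfies E_i/h_i > R on the types above it.
Rate on top 1: 0.07272. barnacles: 0.486 > 0.07272 → include.
Rate on top 2: 0.1961. amphipods: 0.379 > 0.1961 → include.
Optimal diet: detritus clumps, barnacles, amphipods — 3 of 3 types.

3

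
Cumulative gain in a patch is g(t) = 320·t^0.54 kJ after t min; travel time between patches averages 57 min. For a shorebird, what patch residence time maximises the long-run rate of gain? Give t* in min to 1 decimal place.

By the marginal value theorem, leave when the instantaneous gain rate g'(t) equals the habitat-wide average g(t)/(T + t).
g'(t) = 0.54·320·t^-0.46. Setting 0.54·320·t^-0.46 = 320·t^0.54/(57+t) gives 0.54(57+t) = t, so 0.46·t = 0.54×57.
t* = 0.54×57/0.46 = 66.91 min.

66.9 min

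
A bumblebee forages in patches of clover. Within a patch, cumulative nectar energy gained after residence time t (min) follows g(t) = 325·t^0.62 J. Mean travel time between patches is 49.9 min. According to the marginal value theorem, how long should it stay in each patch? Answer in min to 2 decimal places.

By the marginal value theorem, leave when the instantaneous gain rate g'(t) equals the habitat-wide average g(t)/(T + t).
g'(t) = 0.62·325·t^-0.38. Setting 0.62·325·t^-0.38 = 325·t^0.62/(49.9+t) gives 0.62(49.9+t) = t, so 0.38·t = 0.62×49.9.
t* = 0.62×49.9/0.38 = 81.42 min.

81.42 min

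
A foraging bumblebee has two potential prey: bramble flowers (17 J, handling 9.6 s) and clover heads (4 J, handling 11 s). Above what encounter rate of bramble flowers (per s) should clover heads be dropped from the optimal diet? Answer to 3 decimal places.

At the threshold, the rate on bramble flowers alone equals the profitability of clover heads: λ·17/(1 + λ·9.6) = 4/11 = 0.3636.
Rearranging, λ(17 − 0.3636×9.6) = 0.3636, so λ = 0.3636/13.51 = 0.02692 per s.

0.027 per s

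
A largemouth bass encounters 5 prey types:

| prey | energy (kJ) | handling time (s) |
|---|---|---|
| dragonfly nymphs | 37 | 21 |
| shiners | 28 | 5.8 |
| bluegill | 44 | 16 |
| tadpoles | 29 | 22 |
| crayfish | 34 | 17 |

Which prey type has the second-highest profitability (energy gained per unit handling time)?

Profitability E/h (kJ/s): dragonfly nymphs = 37/21 = 1.76, shiners = 28/5.8 = 4.83, bluegill = 44/16 = 2.75, tadpoles = 29/22 = 1.32, crayfish = 34/17 = 2.
Ranked: shiners > bluegill > crayfish > dragonfly nymphs > tadpoles.

bluegill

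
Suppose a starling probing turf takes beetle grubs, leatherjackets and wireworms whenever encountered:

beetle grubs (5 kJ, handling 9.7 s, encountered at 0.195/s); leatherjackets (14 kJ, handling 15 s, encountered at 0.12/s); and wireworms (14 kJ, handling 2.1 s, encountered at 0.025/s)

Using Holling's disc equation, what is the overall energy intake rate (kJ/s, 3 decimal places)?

R = Σλ_iE_i / (1 + Σλ_ih_i)
Numerator: 0.195×5 + 0.12×14 + 0.025×14 = 3.005
Denominator: 1 + 0.195×9.7 + 0.12×15 + 0.025×2.1 = 4.744
R = 3.005/4.744 = 0.6334 kJ/s

0.633 kJ/s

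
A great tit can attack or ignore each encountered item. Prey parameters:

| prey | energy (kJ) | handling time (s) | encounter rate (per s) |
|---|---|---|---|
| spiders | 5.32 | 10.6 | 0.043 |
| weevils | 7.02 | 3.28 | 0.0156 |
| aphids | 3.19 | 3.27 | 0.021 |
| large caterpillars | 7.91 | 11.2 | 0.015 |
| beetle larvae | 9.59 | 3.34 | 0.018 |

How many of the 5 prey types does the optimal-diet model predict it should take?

5

Rank by E/h (kJ/s): beetle larvae 2.87, weevils 2.14, aphids 0.976, large caterpillars 0.706, spiders 0.502. Include each in turn until the next type's E/h falls below the running intake rate.
Rate on top 1: 0.1628. weevils: 2.14 > 0.1628 → include.
Rate on top 2: 0.2539. aphids: 0.976 > 0.2539 → include.
Rate on top 3: 0.2959. large caterpillars: 0.706 > 0.2959 → include.
Rate on top 4: 0.347. spiders: 0.502 > 0.347 → include.
Optimal diet: beetle larvae, weevils, aphids, large caterpillars, spiders — 5 of 5 types.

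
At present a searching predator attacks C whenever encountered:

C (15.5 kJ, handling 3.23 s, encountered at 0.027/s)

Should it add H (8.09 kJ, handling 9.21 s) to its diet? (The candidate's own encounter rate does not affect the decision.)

On C alone, R = ΣλE/(1+Σλh) = 0.4185/1.087 = 0.3849 kJ/s.
Profitability of H: 8.09/9.21 = 0.8784 kJ/s.
Since 0.8784 > R, including H increases the long-run rate.

Yes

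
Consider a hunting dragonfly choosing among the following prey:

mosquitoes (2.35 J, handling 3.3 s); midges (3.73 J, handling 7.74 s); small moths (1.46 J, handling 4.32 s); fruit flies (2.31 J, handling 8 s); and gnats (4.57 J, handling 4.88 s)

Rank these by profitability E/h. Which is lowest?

fruit flies

Profitability E/h (J/s): mosquitoes = 2.35/3.3 = 0.712, midges = 3.73/7.74 = 0.482, small moths = 1.46/4.32 = 0.338, fruit flies = 2.31/8 = 0.289, gnats = 4.57/4.88 = 0.936.
Ranked: gnats > mosquitoes > midges > small moths > fruit flies.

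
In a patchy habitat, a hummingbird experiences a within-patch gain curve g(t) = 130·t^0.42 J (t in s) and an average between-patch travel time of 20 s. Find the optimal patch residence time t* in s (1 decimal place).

14.5 s

Maximise g(t)/(T+t): set derivative to zero → g'(t)(T+t) = g(t).
g'(t) = 0.42·130·t^-0.58. Setting 0.42·130·t^-0.58 = 130·t^0.42/(20+t) gives 0.42(20+t) = t, so 0.58·t = 0.42×20.
t* = 0.42×20/0.58 = 14.48 s.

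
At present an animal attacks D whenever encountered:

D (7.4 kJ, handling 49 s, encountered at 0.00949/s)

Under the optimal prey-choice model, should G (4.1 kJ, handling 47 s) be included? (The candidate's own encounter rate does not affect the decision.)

Yes

On D alone, R = ΣλE/(1+Σλh) = 0.07023/1.465 = 0.04794 kJ/s.
Profitability of G: 4.1/47 = 0.08723 kJ/s.
Since 0.08723 > R, including G increases the long-run rate.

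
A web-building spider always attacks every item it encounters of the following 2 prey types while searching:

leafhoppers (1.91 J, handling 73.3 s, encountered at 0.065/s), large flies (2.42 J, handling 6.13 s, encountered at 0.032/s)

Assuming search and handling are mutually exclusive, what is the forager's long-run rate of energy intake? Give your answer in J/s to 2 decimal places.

0.03 J/s

R = Σλ_iE_i / (1 + Σλ_ih_i)
Numerator: 0.065×1.91 + 0.032×2.42 = 0.2016
Denominator: 1 + 0.065×73.3 + 0.032×6.13 = 5.961
R = 0.2016/5.961 = 0.03382 J/s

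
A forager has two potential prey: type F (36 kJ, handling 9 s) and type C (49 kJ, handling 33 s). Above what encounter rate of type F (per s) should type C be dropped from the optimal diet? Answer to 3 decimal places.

0.066 per s

Drop type C once their profitability E₂/h₂ falls below the rate achievable on type F alone: E₂/h₂ = λE₁/(1 + λh₁).
Solve for λ: λE₁h₂ = E₂(1 + λh₁) → λ(E₁h₂ − E₂h₁) = E₂ → λ = E₂/(E₁h₂ − E₂h₁).
λ = 49/(36×33 − 49×9) = 49/747 = 0.0656 per s.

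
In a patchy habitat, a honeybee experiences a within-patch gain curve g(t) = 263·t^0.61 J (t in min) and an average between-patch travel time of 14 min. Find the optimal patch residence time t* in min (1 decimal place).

Maximise g(t)/(T+t): set derivative to zero → g'(t)(T+t) = g(t).
g'(t) = 0.61·263·t^-0.39. Setting 0.61·263·t^-0.39 = 263·t^0.61/(14+t) gives 0.61(14+t) = t, so 0.39·t = 0.61×14.
t* = 0.61×14/0.39 = 21.9 min.

21.9 min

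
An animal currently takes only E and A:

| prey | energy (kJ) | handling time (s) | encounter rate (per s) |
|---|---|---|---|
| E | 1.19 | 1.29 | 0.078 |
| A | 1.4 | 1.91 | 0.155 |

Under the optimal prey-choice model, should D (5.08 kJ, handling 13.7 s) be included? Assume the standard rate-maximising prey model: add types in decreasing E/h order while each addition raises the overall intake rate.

Yes

On E and A alone, R = ΣλE/(1+Σλh) = 0.3098/1.397 = 0.2218 kJ/s.
D: E/h = 5.08/13.7 = 0.3708 kJ/s.
Since 0.3708 > R, including D increases the long-run rate.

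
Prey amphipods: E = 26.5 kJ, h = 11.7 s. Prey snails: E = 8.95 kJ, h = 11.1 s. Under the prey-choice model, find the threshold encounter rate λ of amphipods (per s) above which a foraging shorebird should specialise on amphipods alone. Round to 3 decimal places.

At the threshold, the rate on amphipods alone equals the profitability of snails: λ·26.5/(1 + λ·11.7) = 8.95/11.1 = 0.8063.
Rearranging, λ(26.5 − 0.8063×11.7) = 0.8063, so λ = 0.8063/17.07 = 0.04725 per s.

0.047 per s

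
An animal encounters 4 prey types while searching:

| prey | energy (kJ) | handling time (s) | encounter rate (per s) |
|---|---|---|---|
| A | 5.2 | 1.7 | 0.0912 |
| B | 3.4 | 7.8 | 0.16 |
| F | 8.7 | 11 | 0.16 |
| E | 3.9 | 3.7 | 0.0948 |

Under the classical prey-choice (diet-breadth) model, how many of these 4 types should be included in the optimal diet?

3

E/h in descending order: A 3.06, E 1.05, F 0.791, B 0.436 kJ/s. The optimal diet is the largest prefix of this list for which every included type satisfies E_i/h_i > R on the types above it.
Rate on top 1: 0.4106. E: 1.05 > 0.4106 → include.
Rate on top 2: 0.5605. F: 0.791 > 0.5605 → include.
Rate on top 3: 0.6847. B: 0.436 < 0.6847 → exclude; stop.
Optimal diet: A, E, F — 3 of 4 types.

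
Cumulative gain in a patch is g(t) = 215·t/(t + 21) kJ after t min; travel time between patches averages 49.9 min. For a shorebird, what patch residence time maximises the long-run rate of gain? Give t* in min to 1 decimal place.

32.4 min

Maximise g(t)/(T+t): set derivative to zero → g'(t)(T+t) = g(t).
g'(t) = 215·21/(t + 21)². Setting 215·21/(t+21)² = 215t/[(t+21)(49.9+t)] gives 21(49.9+t) = t(t+21), so t² = 21×49.9 = 1048.
t* = √1048 = 32.37 min.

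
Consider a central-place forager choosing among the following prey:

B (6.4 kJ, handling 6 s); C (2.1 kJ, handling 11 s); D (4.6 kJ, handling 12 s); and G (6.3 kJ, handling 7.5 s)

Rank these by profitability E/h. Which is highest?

In descending order of E/h:
B: 6.4/6 = 1.07 kJ/s
G: 6.3/7.5 = 0.84 kJ/s
D: 4.6/12 = 0.383 kJ/s
C: 2.1/11 = 0.191 kJ/s

B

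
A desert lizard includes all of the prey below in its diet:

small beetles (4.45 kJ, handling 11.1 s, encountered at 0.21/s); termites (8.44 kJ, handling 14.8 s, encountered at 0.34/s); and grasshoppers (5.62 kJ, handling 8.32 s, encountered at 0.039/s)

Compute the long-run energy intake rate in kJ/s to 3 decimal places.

0.463 kJ/s

Energy encountered per unit search time: 0.21×4.45 + 0.34×8.44 + 0.039×5.62 = 4.023 kJ/s.
Handling time per unit search time: 0.21×11.1 + 0.34×14.8 + 0.039×8.32 = 7.687.
Rate = 4.023/(1 + 7.687) = 0.4631 kJ/s.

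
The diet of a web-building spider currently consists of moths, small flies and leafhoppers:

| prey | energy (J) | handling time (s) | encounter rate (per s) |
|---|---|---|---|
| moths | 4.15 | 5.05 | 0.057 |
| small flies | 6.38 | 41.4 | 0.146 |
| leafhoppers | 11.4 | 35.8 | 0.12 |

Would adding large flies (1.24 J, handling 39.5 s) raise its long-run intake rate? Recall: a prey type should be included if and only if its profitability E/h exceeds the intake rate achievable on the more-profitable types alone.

No

Current rate: (0.057×4.15 + 0.146×6.38 + 0.12×11.4)/(1 + 0.057×5.05 + 0.146×41.4 + 0.12×35.8) = 0.2181 J/s.
Profitability of large flies: 1.24/39.5 = 0.03139 J/s.
Since 0.03139 < R, time spent handling large flies is better spent searching.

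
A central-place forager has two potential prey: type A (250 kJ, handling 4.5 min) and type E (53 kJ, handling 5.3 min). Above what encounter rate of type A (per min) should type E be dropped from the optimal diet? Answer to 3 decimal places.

0.049 per min

Drop type E once their profitability E₂/h₂ falls below the rate achievable on type A alone: E₂/h₂ = λE₁/(1 + λh₁).
Solve for λ: λE₁h₂ = E₂(1 + λh₁) → λ(E₁h₂ − E₂h₁) = E₂ → λ = E₂/(E₁h₂ − E₂h₁).
λ = 53/(250×5.3 − 53×4.5) = 53/1086 = 0.04878 per min.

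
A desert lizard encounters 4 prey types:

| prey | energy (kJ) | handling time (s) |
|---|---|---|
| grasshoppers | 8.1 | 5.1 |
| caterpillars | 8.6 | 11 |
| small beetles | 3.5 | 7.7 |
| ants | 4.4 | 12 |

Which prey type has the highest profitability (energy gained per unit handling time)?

Profitability E/h (kJ/s): grasshoppers = 8.1/5.1 = 1.59, caterpillars = 8.6/11 = 0.782, small beetles = 3.5/7.7 = 0.455, ants = 4.4/12 = 0.367.
Ranked: grasshoppers > caterpillars > small beetles > ants.

grasshoppers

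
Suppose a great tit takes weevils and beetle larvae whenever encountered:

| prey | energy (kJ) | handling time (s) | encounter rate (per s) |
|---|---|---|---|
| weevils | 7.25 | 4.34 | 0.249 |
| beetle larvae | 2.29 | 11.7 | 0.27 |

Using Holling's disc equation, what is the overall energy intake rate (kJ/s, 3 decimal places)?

0.463 kJ/s

Energy encountered per unit search time: 0.249×7.25 + 0.27×2.29 = 2.424 kJ/s.
Handling time per unit search time: 0.249×4.34 + 0.27×11.7 = 4.24.
Rate = 2.424/(1 + 4.24) = 0.4625 kJ/s.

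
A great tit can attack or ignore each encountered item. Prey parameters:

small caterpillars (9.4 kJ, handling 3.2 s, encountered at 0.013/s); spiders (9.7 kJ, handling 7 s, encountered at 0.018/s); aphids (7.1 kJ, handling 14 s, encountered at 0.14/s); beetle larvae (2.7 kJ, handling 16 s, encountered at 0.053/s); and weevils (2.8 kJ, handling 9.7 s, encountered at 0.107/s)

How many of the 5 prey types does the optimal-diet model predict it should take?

Profitabilities (E/h, kJ/s): small caterpillars 2.94, spiders 1.39, aphids 0.507, weevils 0.289, beetle larvae 0.169. Add prey in this order while the next type's profitability exceeds the intake rate on those already taken.
Rate on top 1: 0.1173. spiders: 1.39 > 0.1173 → include.
Rate on top 2: 0.2542. aphids: 0.507 > 0.2542 → include.
Rate on top 3: 0.4127. weevils: 0.289 < 0.4127 → exclude; stop.
Optimal diet: small caterpillars, spiders, aphids — 3 of 5 types.

3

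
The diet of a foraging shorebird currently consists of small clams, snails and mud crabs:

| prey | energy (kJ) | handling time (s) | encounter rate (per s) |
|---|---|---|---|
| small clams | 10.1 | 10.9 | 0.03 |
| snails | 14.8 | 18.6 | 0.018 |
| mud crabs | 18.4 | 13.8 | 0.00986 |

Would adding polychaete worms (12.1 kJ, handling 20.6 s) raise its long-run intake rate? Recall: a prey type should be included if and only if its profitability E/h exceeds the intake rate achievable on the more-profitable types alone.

Intake rate on the current diet: R = (0.03×10.1 + 0.018×14.8 + 0.00986×18.4) / (1 + 0.03×10.9 + 0.018×18.6 + 0.00986×13.8) = 0.7508/1.798 = 0.4176 kJ/s.
polychaete worms: E/h = 12.1/20.6 = 0.5874 kJ/s.
0.5874 > 0.4176, so adding polychaete worms raises the average — include it.

Yes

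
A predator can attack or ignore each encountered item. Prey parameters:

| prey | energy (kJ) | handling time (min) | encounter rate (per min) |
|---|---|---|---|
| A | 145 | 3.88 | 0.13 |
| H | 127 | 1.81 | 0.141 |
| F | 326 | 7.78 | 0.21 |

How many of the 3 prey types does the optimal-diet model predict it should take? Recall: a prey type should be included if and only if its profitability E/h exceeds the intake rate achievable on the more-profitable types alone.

Profitabilities (E/h, kJ/min): H 70.2, F 41.9, A 37.4. Add prey in this order while the next type's profitability exceeds the intake rate on those already taken.
Rate on top 1: 14.27. F: 41.9 > 14.27 → include.
Rate on top 2: 29.9. A: 37.4 > 29.9 → include.
Optimal diet: H, F, A — 3 of 3 types.

3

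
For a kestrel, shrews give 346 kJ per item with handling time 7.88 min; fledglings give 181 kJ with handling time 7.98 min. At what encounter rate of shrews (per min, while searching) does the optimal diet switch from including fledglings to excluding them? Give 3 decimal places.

The zero-one rule: include fledglings iff E₂/h₂ > λE₁/(1+λh₁). Equality gives the switch point.
λE₁h₂ = E₂ + λE₂h₁ ⇒ λ = E₂/(E₁h₂ − E₂h₁) = 181/(2761 − 1426) = 0.1356 per min.

0.136 per min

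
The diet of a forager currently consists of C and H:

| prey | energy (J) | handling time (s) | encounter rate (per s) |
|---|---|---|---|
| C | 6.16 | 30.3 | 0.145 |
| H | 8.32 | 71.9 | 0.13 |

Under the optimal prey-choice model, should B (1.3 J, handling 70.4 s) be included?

No

On C and H alone, R = ΣλE/(1+Σλh) = 1.975/14.74 = 0.134 J/s.
Profitability of B: 1.3/70.4 = 0.01847 J/s.
Since 0.01847 < R, time spent handling B is better spent searching.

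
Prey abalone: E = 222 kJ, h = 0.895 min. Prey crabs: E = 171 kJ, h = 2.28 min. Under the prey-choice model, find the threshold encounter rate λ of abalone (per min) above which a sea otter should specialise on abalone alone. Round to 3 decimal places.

0.484 per min

At the threshold, the rate on abalone alone equals the profitability of crabs: λ·222/(1 + λ·0.895) = 171/2.28 = 75.
Rearranging, λ(222 − 75×0.895) = 75, so λ = 75/154.9 = 0.4843 per min.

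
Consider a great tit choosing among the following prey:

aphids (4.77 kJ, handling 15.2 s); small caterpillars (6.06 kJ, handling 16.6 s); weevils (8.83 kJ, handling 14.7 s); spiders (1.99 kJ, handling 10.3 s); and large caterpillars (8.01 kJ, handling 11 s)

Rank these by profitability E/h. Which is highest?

In descending order of E/h:
large caterpillars: 8.01/11 = 0.728 kJ/s
weevils: 8.83/14.7 = 0.601 kJ/s
small caterpillars: 6.06/16.6 = 0.365 kJ/s
aphids: 4.77/15.2 = 0.314 kJ/s
spiders: 1.99/10.3 = 0.193 kJ/s

large caterpillars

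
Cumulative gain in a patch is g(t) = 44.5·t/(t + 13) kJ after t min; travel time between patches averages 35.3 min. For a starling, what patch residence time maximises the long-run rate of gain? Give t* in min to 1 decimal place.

By the marginal value theorem, leave when the instantaneous gain rate g'(t) equals the habitat-wide average g(t)/(T + t).
g'(t) = 44.5·13/(t + 13)². Setting 44.5·13/(t+13)² = 44.5t/[(t+13)(35.3+t)] gives 13(35.3+t) = t(t+13), so t² = 13×35.3 = 458.9.
t* = √458.9 = 21.42 min.

21.4 min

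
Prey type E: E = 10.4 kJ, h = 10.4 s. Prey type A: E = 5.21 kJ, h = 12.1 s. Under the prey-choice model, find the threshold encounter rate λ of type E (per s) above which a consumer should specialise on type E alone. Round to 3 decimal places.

At the threshold, the rate on type E alone equals the profitability of type A: λ·10.4/(1 + λ·10.4) = 5.21/12.1 = 0.4306.
Rearranging, λ(10.4 − 0.4306×10.4) = 0.4306, so λ = 0.4306/5.922 = 0.07271 per s.

0.073 per s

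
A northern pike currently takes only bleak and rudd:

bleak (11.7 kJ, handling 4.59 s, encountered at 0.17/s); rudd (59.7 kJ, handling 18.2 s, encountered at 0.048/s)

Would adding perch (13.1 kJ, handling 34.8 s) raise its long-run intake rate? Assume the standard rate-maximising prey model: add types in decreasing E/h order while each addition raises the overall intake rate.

Current rate: (0.17×11.7 + 0.048×59.7)/(1 + 0.17×4.59 + 0.048×18.2) = 1.829 kJ/s.
perch: E/h = 13.1/34.8 = 0.3764 kJ/s.
Since 0.3764 < R, time spent handling perch is better spent searching.

No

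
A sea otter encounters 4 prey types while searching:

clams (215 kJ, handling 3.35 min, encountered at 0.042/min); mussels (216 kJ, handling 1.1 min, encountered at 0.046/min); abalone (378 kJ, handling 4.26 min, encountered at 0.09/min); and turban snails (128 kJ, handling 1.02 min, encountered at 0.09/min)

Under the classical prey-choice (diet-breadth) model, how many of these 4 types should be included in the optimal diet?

4

Rank by E/h (kJ/min): mussels 196, turban snails 125, abalone 88.7, clams 64.2. Include each in turn until the next type's E/h falls below the running intake rate.
Rate on top 1: 9.457. turban snails: 125 > 9.457 → include.
Rate on top 2: 18.78. abalone: 88.7 > 18.78 → include.
Rate on top 3: 36.36. clams: 64.2 > 36.36 → include.
Optimal diet: mussels, turban snails, abalone, clams — 4 of 4 types.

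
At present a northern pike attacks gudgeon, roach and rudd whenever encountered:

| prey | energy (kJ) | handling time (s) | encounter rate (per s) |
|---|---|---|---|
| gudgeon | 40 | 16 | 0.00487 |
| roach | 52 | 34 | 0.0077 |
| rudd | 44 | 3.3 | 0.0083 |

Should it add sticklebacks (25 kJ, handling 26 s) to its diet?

Current rate: (0.00487×40 + 0.0077×52 + 0.0083×44)/(1 + 0.00487×16 + 0.0077×34 + 0.0083×3.3) = 0.7025 kJ/s.
Profitability of sticklebacks: 25/26 = 0.9615 kJ/s.
0.9615 > 0.7025, so adding sticklebacks raises the average — include it.

Yes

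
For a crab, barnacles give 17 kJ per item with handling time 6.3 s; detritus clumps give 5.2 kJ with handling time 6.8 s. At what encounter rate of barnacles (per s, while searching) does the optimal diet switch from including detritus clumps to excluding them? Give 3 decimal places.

At the threshold, the rate on barnacles alone equals the profitability of detritus clumps: λ·17/(1 + λ·6.3) = 5.2/6.8 = 0.7647.
Rearranging, λ(17 − 0.7647×6.3) = 0.7647, so λ = 0.7647/12.18 = 0.06277 per s.

0.063 per s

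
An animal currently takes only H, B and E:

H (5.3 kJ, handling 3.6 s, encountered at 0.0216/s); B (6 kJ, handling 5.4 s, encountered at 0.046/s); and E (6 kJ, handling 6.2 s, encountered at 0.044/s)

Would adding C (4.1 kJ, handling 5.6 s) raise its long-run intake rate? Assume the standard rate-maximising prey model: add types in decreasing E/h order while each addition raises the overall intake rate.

Yes

Intake rate on the current diet: R = (0.0216×5.3 + 0.046×6 + 0.044×6) / (1 + 0.0216×3.6 + 0.046×5.4 + 0.044×6.2) = 0.6545/1.599 = 0.4093 kJ/s.
Profitability of C: 4.1/5.6 = 0.7321 kJ/s.
0.7321 > 0.4093, so adding C raises the average — include it.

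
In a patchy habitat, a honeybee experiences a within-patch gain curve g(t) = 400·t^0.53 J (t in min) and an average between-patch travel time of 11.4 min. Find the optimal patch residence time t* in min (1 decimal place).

12.9 min

Maximise g(t)/(T+t): set derivative to zero → g'(t)(T+t) = g(t).
g'(t) = 0.53·400·t^-0.47. Setting 0.53·400·t^-0.47 = 400·t^0.53/(11.4+t) gives 0.53(11.4+t) = t, so 0.47·t = 0.53×11.4.
t* = 0.53×11.4/0.47 = 12.86 min.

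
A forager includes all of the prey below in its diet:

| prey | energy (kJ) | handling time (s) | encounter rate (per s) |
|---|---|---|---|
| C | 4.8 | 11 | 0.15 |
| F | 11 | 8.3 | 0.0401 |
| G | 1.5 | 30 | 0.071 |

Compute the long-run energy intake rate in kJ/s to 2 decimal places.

0.25 kJ/s

R = Σλ_iE_i / (1 + Σλ_ih_i)
Numerator: 0.15×4.8 + 0.0401×11 + 0.071×1.5 = 1.268
Denominator: 1 + 0.15×11 + 0.0401×8.3 + 0.071×30 = 5.113
R = 1.268/5.113 = 0.2479 kJ/s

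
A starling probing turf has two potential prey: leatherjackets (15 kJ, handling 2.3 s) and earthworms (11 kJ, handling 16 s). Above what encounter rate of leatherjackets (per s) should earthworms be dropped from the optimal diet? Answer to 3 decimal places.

Drop earthworms once their profitability E₂/h₂ falls below the rate achievable on leatherjackets alone: E₂/h₂ = λE₁/(1 + λh₁).
Solve for λ: λE₁h₂ = E₂(1 + λh₁) → λ(E₁h₂ − E₂h₁) = E₂ → λ = E₂/(E₁h₂ − E₂h₁).
λ = 11/(15×16 − 11×2.3) = 11/214.7 = 0.05123 per s.

0.051 per s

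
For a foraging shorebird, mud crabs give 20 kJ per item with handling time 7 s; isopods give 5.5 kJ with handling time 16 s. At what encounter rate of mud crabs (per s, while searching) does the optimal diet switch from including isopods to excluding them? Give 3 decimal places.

0.020 per s

At the threshold, the rate on mud crabs alone equals the profitability of isopods: λ·20/(1 + λ·7) = 5.5/16 = 0.3438.
Rearranging, λ(20 − 0.3438×7) = 0.3438, so λ = 0.3438/17.59 = 0.01954 per s.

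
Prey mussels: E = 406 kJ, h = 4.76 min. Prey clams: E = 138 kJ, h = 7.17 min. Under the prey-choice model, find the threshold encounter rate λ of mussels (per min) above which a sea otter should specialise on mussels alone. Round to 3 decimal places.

Drop clams once their profitability E₂/h₂ falls below the rate achievable on mussels alone: E₂/h₂ = λE₁/(1 + λh₁).
Solve for λ: λE₁h₂ = E₂(1 + λh₁) → λ(E₁h₂ − E₂h₁) = E₂ → λ = E₂/(E₁h₂ − E₂h₁).
λ = 138/(406×7.17 − 138×4.76) = 138/2254 = 0.06122 per min.

0.061 per min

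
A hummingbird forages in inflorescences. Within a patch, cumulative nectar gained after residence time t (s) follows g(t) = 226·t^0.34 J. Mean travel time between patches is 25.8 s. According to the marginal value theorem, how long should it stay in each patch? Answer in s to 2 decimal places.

Optimal t* satisfies g'(t*) = g(t*)/(T + t*).
g'(t) = 0.34·226·t^-0.66. Setting 0.34·226·t^-0.66 = 226·t^0.34/(25.8+t) gives 0.34(25.8+t) = t, so 0.66·t = 0.34×25.8.
t* = 0.34×25.8/0.66 = 13.29 s.

13.29 s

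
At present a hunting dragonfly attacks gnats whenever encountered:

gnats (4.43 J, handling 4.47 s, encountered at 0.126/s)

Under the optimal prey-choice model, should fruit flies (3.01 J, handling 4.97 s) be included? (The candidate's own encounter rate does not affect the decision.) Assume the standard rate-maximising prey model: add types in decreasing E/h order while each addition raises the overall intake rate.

Yes

Intake rate on the current diet: R = (0.126×4.43) / (1 + 0.126×4.47) = 0.5582/1.563 = 0.3571 J/s.
fruit flies: E/h = 3.01/4.97 = 0.6056 J/s.
0.6056 > 0.3571, so adding fruit flies raises the average — include it.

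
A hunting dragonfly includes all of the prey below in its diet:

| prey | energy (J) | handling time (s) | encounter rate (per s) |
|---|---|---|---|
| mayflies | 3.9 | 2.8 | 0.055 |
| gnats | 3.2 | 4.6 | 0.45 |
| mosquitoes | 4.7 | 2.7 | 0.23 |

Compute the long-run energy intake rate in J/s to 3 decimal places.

Energy encountered per unit search time: 0.055×3.9 + 0.45×3.2 + 0.23×4.7 = 2.736 J/s.
Handling time per unit search time: 0.055×2.8 + 0.45×4.6 + 0.23×2.7 = 2.845.
Rate = 2.736/(1 + 2.845) = 0.7114 J/s.

0.711 J/s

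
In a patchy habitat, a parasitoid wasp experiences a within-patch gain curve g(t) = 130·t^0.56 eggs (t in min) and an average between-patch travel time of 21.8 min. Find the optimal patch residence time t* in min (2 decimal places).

By the marginal value theorem, leave when the instantaneous gain rate g'(t) equals the habitat-wide average g(t)/(T + t).
g'(t) = 0.56·130·t^-0.44. Setting 0.56·130·t^-0.44 = 130·t^0.56/(21.8+t) gives 0.56(21.8+t) = t, so 0.44·t = 0.56×21.8.
t* = 0.56×21.8/0.44 = 27.75 min.

27.75 min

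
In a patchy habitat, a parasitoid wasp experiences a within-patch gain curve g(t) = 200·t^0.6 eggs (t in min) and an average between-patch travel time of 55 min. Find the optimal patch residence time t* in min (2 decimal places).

Maximise g(t)/(T+t): set derivative to zero → g'(t)(T+t) = g(t).
g'(t) = 0.6·200·t^-0.4. Setting 0.6·200·t^-0.4 = 200·t^0.6/(55+t) gives 0.6(55+t) = t, so 0.40·t = 0.6×55.
t* = 0.6×55/0.40 = 82.5 min.

82.50 min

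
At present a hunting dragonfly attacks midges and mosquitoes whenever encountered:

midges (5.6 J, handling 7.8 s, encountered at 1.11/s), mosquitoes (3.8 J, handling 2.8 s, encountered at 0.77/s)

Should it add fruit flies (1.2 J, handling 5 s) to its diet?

No

Current rate: (1.11×5.6 + 0.77×3.8)/(1 + 1.11×7.8 + 0.77×2.8) = 0.7738 J/s.
Profitability of fruit flies: 1.2/5 = 0.24 J/s.
0.24 < 0.7738, so adding fruit flies would lower the average — exclude it.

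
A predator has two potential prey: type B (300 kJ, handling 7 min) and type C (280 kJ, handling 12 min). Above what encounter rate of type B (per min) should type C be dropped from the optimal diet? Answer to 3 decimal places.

0.171 per min

At the threshold, the rate on type B alone equals the profitability of type C: λ·300/(1 + λ·7) = 280/12 = 23.33.
Rearranging, λ(300 − 23.33×7) = 23.33, so λ = 23.33/136.7 = 0.1707 per min.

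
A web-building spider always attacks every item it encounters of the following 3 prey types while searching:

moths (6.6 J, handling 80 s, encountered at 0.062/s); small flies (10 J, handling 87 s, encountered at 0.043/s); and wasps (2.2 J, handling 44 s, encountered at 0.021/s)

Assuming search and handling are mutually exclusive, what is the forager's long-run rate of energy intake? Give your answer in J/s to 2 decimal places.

R = (0.062×6.6 + 0.043×10 + 0.021×2.2) / (1 + 0.062×80 + 0.043×87 + 0.021×44) = 0.8854/10.62 = 0.08333 J/s.

0.08 J/s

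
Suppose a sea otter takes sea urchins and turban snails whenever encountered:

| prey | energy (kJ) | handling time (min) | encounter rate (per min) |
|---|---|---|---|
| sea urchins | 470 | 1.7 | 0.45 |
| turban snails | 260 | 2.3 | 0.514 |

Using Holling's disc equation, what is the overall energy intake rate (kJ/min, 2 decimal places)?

117.11 kJ/min

Energy encountered per unit search time: 0.45×470 + 0.514×260 = 345.1 kJ/min.
Handling time per unit search time: 0.45×1.7 + 0.514×2.3 = 1.947.
Rate = 345.1/(1 + 1.947) = 117.1 kJ/min.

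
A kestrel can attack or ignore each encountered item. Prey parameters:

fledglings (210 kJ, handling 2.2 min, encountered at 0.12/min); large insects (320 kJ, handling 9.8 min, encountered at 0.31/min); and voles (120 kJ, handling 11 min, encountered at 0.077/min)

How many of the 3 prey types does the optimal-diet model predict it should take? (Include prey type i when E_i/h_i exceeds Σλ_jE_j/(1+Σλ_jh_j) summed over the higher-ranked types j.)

E/h in descending order: fledglings 95.5, large insects 32.7, voles 10.9 kJ/min. The optimal diet is the largest prefix of this list for which every included type satisfies E_i/h_i > R on the types above it.
Rate on top 1: 19.94. large insects: 32.7 > 19.94 → include.
Rate on top 2: 28.92. voles: 10.9 < 28.92 → exclude; stop.
Optimal diet: fledglings, large insects — 2 of 3 types.

2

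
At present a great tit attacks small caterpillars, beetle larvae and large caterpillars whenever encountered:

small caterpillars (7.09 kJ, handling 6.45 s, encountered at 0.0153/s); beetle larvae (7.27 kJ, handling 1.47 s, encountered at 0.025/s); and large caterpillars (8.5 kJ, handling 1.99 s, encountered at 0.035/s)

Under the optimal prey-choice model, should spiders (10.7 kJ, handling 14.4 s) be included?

On small caterpillars, beetle larvae and large caterpillars alone, R = ΣλE/(1+Σλh) = 0.5877/1.205 = 0.4877 kJ/s.
spiders: E/h = 10.7/14.4 = 0.7431 kJ/s.
Since 0.7431 > R, including spiders increases the long-run rate.

Yes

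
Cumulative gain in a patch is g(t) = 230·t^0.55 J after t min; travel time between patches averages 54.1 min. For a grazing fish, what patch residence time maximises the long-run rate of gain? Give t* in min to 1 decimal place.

Maximise g(t)/(T+t): set derivative to zero → g'(t)(T+t) = g(t).
g'(t) = 0.55·230·t^-0.45. Setting 0.55·230·t^-0.45 = 230·t^0.55/(54.1+t) gives 0.55(54.1+t) = t, so 0.45·t = 0.55×54.1.
t* = 0.55×54.1/0.45 = 66.12 min.

66.1 min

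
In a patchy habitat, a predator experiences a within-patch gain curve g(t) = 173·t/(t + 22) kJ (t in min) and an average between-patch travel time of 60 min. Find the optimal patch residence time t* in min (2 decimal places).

Optimal t* satisfies g'(t*) = g(t*)/(T + t*).
g'(t) = 173·22/(t + 22)². Setting 173·22/(t+22)² = 173t/[(t+22)(60+t)] gives 22(60+t) = t(t+22), so t² = 22×60 = 1320.
t* = √1320 = 36.33 min.

36.33 min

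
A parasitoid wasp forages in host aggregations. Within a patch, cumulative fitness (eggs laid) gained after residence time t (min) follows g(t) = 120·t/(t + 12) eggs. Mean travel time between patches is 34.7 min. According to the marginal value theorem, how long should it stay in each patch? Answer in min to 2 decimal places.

Maximise g(t)/(T+t): set derivative to zero → g'(t)(T+t) = g(t).
g'(t) = 120·12/(t + 12)². Setting 120·12/(t+12)² = 120t/[(t+12)(34.7+t)] gives 12(34.7+t) = t(t+12), so t² = 12×34.7 = 416.4.
t* = √416.4 = 20.41 min.

20.41 min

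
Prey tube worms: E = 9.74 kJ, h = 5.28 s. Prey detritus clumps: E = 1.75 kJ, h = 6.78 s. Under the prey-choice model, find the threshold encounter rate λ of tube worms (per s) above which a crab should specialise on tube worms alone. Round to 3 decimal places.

The zero-one rule: include detritus clumps iff E₂/h₂ > λE₁/(1+λh₁). Equality gives the switch point.
λE₁h₂ = E₂ + λE₂h₁ ⇒ λ = E₂/(E₁h₂ − E₂h₁) = 1.75/(66.04 − 9.24) = 0.03081 per s.

0.031 per s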